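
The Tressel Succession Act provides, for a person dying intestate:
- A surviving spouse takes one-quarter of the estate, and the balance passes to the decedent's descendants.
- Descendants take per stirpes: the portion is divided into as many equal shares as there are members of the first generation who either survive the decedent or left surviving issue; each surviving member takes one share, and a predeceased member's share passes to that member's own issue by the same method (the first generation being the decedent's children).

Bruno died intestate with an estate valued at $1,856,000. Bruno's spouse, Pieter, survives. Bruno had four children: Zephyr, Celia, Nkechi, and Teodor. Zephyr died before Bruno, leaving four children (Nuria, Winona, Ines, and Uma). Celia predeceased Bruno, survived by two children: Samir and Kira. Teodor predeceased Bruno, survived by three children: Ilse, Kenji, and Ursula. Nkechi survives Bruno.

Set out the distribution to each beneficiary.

Pieter: $464,000; Nuria: $87,000; Winona: $87,000; Ines: $87,000; Uma: $87,000; Samir: $174,000; Kira: $174,000; Nkechi: $348,000; Ilse: $116,000; Kenji: $116,000; Ursula: $116,000

Pieter takes one-quarter of $1,856,000 = $464,000. The remaining $1,392,000 passes to the descendants.
The descendants' portion ($1,392,000) is divided into 4 shares of $348,000: Nkechi takes $348,000; Zephyr's $348,000 share passes to Zephyr's issue; Celia's $348,000 share passes to Celia's issue; Teodor's $348,000 share passes to Teodor's issue.
Zephyr's share ($348,000) is divided into 4 shares of $87,000: Nuria, Winona, Ines, and Uma each take $87,000.
Celia's share ($348,000) is divided into 2 shares of $174,000: Samir and Kira each take $174,000.
Teodor's share ($348,000) is divided into 3 shares of $116,000: Ilse, Kenji, and Ursula each take $116,000.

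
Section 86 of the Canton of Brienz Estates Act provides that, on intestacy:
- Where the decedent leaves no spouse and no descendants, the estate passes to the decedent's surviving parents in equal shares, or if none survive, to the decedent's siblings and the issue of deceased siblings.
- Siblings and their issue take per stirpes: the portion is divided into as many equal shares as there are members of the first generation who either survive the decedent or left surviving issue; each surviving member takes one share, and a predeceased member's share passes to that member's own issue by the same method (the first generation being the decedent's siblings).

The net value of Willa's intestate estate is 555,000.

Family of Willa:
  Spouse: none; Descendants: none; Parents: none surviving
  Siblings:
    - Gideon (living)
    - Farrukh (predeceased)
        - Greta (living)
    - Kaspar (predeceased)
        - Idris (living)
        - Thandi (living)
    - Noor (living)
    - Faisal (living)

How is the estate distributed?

The entire 555,000 passes to the siblings and their issue.
That amount (555,000) is divided into 5 shares of 111,000: Gideon, Noor, and Faisal each take 111,000; Farrukh's 111,000 share passes to Farrukh's issue; Kaspar's 111,000 share passes to Kaspar's issue.
Farrukh's share (111,000) passes entirely to Greta.
Kaspar's share (111,000) is divided into 2 shares of 55,500: Idris and Thandi each take 55,500.

Gideon: 111,000; Greta: 111,000; Idris: 55,500; Thandi: 55,500; Noor: 111,000; Faisal: 111,000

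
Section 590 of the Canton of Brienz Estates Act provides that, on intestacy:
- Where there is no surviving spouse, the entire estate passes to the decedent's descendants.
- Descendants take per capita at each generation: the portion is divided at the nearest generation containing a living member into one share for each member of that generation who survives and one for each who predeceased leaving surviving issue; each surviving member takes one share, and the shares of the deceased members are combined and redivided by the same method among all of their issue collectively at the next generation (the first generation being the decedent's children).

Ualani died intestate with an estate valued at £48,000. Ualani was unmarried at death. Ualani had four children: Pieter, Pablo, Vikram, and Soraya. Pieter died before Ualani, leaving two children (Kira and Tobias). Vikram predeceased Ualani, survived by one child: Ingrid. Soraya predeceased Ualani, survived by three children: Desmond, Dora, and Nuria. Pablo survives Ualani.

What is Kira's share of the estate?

The entire £48,000 passes to the descendants.
That amount (£48,000) is divided at the children's generation into 4 shares of £12,000. Pablo takes £12,000. The 3 shares of the deceased (Pieter, Vikram, and Soraya) are combined into a pool of £36,000.
That pool (£36,000) is divided at the grandchildren's generation equally among Kira, Tobias, Ingrid, Desmond, Dora, and Nuria: £6,000 each.

Kira receives £6,000.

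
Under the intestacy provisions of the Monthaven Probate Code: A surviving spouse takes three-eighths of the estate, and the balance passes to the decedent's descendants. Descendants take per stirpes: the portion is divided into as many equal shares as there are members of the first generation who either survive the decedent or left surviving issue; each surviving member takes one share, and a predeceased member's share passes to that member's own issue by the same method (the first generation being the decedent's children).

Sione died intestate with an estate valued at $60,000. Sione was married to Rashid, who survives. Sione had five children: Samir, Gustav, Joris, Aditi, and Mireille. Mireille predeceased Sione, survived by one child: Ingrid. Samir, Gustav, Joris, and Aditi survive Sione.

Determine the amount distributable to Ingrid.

Rashid takes three-eighths of $60,000 = $22,500. The remaining $37,500 passes to the descendants.
The descendants' portion ($37,500) is divided into 5 shares of $7,500: Samir, Gustav, Joris, and Aditi each take $7,500; Mireille's $7,500 share passes to Mireille's issue.
Mireille's share ($7,500) passes entirely to Ingrid.

Ingrid receives $7,500.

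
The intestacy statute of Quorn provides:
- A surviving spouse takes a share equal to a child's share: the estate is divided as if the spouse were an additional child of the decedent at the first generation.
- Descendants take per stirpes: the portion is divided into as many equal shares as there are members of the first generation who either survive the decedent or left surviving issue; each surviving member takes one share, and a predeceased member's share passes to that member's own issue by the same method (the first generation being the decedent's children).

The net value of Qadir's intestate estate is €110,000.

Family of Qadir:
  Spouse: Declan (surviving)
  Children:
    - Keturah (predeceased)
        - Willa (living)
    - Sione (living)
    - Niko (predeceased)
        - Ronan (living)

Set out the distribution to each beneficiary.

The spouse counts as an additional share at the children's level, so there are 4 primary shares of €27,500. Declan takes one such share (€27,500).
The children's combined portion (€82,500) is divided into 3 shares of €27,500: Sione takes €27,500; Keturah's €27,500 share passes to Keturah's issue; Niko's €27,500 share passes to Niko's issue.
Keturah's share (€27,500) passes entirely to Willa.
Niko's share (€27,500) passes entirely to Ronan.

Declan: €27,500; Willa: €27,500; Sione: €27,500; Ronan: €27,500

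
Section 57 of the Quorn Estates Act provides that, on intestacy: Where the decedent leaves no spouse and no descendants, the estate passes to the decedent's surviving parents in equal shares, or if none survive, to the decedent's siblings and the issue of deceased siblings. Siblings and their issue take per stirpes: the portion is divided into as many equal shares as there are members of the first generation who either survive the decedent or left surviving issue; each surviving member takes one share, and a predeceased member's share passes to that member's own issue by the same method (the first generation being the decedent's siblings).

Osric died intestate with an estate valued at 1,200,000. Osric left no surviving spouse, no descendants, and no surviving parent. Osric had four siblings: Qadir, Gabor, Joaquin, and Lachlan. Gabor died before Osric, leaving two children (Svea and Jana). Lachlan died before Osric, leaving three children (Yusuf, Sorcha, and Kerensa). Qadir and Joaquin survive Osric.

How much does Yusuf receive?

Yusuf receives 100,000.

The entire 1,200,000 passes to the siblings and their issue.
That amount (1,200,000) is divided into 4 shares of 300,000: Qadir and Joaquin each take 300,000; Gabor's 300,000 share passes to Gabor's issue; Lachlan's 300,000 share passes to Lachlan's issue.
Gabor's share (300,000) is divided into 2 shares of 150,000: Svea and Jana each take 150,000.
Lachlan's share (300,000) is divided into 3 shares of 100,000: Yusuf, Sorcha, and Kerensa each take 100,000.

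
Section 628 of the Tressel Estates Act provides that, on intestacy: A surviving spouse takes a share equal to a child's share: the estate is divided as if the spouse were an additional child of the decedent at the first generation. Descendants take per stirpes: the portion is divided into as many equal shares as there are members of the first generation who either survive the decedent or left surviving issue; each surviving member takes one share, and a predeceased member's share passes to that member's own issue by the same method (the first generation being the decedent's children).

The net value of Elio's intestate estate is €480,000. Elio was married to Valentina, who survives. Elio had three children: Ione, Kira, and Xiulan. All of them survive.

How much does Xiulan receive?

The spouse counts as an additional share at the children's level, so there are 4 primary shares of €120,000. Valentina takes one such share (€120,000).
The children's combined portion (€360,000) is divided into 3 shares of €120,000: Ione, Kira, and Xiulan each take €120,000.

Xiulan receives €120,000.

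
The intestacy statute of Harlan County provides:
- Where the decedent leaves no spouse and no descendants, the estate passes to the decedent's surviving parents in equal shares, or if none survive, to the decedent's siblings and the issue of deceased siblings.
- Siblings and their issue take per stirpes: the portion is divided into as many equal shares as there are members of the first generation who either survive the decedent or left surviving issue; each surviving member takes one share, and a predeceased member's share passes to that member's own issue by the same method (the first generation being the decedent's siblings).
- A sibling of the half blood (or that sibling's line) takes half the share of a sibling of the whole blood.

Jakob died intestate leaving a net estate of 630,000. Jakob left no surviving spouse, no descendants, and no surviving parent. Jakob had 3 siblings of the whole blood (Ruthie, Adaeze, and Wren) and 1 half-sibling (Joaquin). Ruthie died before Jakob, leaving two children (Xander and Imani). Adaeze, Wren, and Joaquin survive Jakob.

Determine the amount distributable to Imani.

Imani receives 90,000.

The entire 630,000 passes to the siblings and their issue.
Counting each half-blood sibling's line as half a unit, there are 7/2 units in 630,000, so one unit is 180,000. Whole-blood lines (Ruthie, Adaeze, and Wren) take 180,000 each; half-blood lines (Joaquin) take 90,000 each.
Ruthie's share (180,000) is divided into 2 shares of 90,000: Xander and Imani each take 90,000.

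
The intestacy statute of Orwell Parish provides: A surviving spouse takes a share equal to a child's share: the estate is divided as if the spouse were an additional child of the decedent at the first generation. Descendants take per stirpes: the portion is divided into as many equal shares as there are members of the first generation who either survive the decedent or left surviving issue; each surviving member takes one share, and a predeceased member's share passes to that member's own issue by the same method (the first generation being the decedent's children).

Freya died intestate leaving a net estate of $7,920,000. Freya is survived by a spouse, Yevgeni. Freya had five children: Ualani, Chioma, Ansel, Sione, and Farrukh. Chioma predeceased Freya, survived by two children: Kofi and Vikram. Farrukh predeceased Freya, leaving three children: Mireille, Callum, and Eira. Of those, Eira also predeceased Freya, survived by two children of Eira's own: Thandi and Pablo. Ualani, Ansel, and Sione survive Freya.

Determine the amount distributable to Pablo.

Pablo receives $220,000.

The spouse counts as an additional share at the children's level, so there are 6 primary shares of $1,320,000. Yevgeni takes one such share ($1,320,000).
The children's combined portion ($6,600,000) is divided into 5 shares of $1,320,000: Ualani, Ansel, and Sione each take $1,320,000; Chioma's $1,320,000 share passes to Chioma's issue; Farrukh's $1,320,000 share passes to Farrukh's issue.
Chioma's share ($1,320,000) is divided into 2 shares of $660,000: Kofi and Vikram each take $660,000.
Farrukh's share ($1,320,000) is divided into 3 shares of $440,000: Mireille and Callum each take $440,000; Eira's $440,000 share passes to Eira's issue.
Eira's share ($440,000) is divided into 2 shares of $220,000: Thandi and Pablo each take $220,000.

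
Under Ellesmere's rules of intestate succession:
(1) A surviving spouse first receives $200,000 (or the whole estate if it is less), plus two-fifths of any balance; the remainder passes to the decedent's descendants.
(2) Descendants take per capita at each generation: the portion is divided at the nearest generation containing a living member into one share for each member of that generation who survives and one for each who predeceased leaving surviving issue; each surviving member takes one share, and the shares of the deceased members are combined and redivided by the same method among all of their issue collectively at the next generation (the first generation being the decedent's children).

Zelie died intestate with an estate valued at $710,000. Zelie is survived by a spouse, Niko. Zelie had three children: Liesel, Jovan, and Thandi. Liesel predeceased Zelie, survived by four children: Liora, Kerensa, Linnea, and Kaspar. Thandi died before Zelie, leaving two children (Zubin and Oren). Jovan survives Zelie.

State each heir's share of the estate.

Niko first takes $200,000, leaving a balance of $510,000. Niko then takes two-fifths of the balance ($204,000), for a total of $404,000. The remaining $306,000 passes to the descendants.
The descendants' portion ($306,000) is divided at the children's generation into 3 shares of $102,000. Jovan takes $102,000. The 2 shares of the deceased (Liesel and Thandi) are combined into a pool of $204,000.
That pool ($204,000) is divided at the grandchildren's generation equally among Liora, Kerensa, Linnea, Kaspar, Zubin, and Oren: $34,000 each.

Niko: $404,000; Liora: $34,000; Kerensa: $34,000; Linnea: $34,000; Kaspar: $34,000; Jovan: $102,000; Zubin: $34,000; Oren: $34,000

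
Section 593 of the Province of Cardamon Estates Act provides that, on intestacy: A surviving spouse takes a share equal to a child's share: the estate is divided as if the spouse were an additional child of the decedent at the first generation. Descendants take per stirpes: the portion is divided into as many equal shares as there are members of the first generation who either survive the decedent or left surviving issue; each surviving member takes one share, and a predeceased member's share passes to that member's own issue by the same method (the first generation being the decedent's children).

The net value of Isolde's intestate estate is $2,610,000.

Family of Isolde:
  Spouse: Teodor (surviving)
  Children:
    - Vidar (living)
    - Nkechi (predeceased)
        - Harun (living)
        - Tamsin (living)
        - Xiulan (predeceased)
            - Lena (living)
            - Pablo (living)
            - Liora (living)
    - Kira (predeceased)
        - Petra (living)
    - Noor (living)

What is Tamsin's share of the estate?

The spouse counts as an additional share at the children's level, so there are 5 primary shares of $522,000. Teodor takes one such share ($522,000).
The children's combined portion ($2,088,000) is divided into 4 shares of $522,000: Vidar and Noor each take $522,000; Nkechi's $522,000 share passes to Nkechi's issue; Kira's $522,000 share passes to Kira's issue.
Nkechi's share ($522,000) is divided into 3 shares of $174,000: Harun and Tamsin each take $174,000; Xiulan's $174,000 share passes to Xiulan's issue.
Xiulan's share ($174,000) is divided into 3 shares of $58,000: Lena, Pablo, and Liora each take $58,000.
Kira's share ($522,000) passes entirely to Petra.

Tamsin receives $174,000.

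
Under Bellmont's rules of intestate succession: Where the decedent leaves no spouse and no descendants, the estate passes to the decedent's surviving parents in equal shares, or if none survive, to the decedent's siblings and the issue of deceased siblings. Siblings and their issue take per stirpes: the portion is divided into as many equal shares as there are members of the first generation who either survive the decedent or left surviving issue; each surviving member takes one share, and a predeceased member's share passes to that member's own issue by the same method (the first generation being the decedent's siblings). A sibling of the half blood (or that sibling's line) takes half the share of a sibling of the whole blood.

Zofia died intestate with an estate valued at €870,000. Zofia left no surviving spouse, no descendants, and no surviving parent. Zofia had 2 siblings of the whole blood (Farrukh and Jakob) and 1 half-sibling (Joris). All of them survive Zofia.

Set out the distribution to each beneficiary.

Farrukh: €348,000; Jakob: €348,000; Joris: €174,000

The entire €870,000 passes to the siblings and their issue.
Counting each half-blood sibling's line as half a unit, there are 5/2 units in €870,000, so one unit is €348,000. Whole-blood lines (Farrukh and Jakob) take €348,000 each; half-blood lines (Joris) take €174,000 each.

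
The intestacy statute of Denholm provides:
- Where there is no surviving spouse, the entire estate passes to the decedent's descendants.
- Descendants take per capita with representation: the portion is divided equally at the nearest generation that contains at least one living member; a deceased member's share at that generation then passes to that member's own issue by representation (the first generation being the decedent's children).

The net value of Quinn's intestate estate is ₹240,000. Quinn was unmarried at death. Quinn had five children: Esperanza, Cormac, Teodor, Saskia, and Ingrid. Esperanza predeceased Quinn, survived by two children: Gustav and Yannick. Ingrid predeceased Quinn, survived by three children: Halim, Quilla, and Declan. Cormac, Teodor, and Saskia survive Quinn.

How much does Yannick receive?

The entire ₹240,000 passes to the descendants.
That amount (₹240,000) is divided into 5 shares of ₹48,000: Cormac, Teodor, and Saskia each take ₹48,000; Esperanza's ₹48,000 share passes to Esperanza's issue; Ingrid's ₹48,000 share passes to Ingrid's issue.
Esperanza's share (₹48,000) is divided into 2 shares of ₹24,000: Gustav and Yannick each take ₹24,000.
Ingrid's share (₹48,000) is divided into 3 shares of ₹16,000: Halim, Quilla, and Declan each take ₹16,000.

Yannick receives ₹24,000.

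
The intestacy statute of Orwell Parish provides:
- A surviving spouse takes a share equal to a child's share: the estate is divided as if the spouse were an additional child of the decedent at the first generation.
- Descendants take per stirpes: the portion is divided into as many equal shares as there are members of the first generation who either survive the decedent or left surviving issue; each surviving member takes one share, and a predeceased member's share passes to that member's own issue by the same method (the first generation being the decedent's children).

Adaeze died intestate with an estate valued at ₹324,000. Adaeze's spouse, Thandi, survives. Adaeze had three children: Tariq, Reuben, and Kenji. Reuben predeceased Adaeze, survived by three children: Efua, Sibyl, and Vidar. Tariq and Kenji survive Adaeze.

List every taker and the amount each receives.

The spouse counts as an additional share at the children's level, so there are 4 primary shares of ₹81,000. Thandi takes one such share (₹81,000).
The children's combined portion (₹243,000) is divided into 3 shares of ₹81,000: Tariq and Kenji each take ₹81,000; Reuben's ₹81,000 share passes to Reuben's issue.
Reuben's share (₹81,000) is divided into 3 shares of ₹27,000: Efua, Sibyl, and Vidar each take ₹27,000.

Thandi: ₹81,000; Tariq: ₹81,000; Efua: ₹27,000; Sibyl: ₹27,000; Vidar: ₹27,000; Kenji: ₹81,000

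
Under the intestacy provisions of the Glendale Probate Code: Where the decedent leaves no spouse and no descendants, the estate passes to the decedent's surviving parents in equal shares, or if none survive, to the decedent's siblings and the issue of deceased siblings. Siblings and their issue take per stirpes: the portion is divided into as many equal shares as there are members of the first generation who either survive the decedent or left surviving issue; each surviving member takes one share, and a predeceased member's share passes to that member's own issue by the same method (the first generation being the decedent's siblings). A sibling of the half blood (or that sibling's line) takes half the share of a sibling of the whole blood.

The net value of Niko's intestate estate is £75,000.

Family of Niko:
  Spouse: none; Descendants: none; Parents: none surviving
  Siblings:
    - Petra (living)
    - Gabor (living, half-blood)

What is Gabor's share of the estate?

The entire £75,000 passes to the siblings and their issue.
Counting each half-blood sibling's line as half a unit, there are 3/2 units in £75,000, so one unit is £50,000. Whole-blood lines (Petra) take £50,000 each; half-blood lines (Gabor) take £25,000 each.

Gabor receives £25,000.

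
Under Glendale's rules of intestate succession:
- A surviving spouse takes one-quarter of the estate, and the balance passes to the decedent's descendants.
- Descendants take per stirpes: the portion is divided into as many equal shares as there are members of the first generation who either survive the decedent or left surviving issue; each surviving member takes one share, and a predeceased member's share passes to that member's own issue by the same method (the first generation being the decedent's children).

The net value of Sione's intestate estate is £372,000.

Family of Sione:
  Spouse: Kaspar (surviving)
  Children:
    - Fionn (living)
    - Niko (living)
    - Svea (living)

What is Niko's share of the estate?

Kaspar takes one-quarter of £372,000 = £93,000. The remaining £279,000 passes to the descendants.
The descendants' portion (£279,000) is divided into 3 shares of £93,000: Fionn, Niko, and Svea each take £93,000.

Niko receives £93,000.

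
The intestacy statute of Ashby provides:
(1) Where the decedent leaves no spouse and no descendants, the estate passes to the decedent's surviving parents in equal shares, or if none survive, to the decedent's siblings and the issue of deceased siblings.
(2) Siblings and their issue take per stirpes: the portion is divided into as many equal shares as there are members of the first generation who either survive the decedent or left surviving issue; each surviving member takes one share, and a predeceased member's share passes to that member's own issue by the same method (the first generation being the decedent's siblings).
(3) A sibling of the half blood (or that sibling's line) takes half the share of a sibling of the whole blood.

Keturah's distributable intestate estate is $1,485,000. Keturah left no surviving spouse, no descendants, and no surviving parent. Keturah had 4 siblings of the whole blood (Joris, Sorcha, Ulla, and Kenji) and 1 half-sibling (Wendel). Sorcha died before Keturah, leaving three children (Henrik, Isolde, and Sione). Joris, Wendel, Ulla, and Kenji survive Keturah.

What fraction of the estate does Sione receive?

The entire $1,485,000 passes to the siblings and their issue.
Counting each half-blood sibling's line as half a unit, there are 9/2 units in $1,485,000, so one unit is $330,000. Whole-blood lines (Joris, Sorcha, Ulla, and Kenji) take $330,000 each; half-blood lines (Wendel) take $165,000 each.
Sorcha's share ($330,000) is divided into 3 shares of $110,000: Henrik, Isolde, and Sione each take $110,000.

Sione receives 2/27 of the estate.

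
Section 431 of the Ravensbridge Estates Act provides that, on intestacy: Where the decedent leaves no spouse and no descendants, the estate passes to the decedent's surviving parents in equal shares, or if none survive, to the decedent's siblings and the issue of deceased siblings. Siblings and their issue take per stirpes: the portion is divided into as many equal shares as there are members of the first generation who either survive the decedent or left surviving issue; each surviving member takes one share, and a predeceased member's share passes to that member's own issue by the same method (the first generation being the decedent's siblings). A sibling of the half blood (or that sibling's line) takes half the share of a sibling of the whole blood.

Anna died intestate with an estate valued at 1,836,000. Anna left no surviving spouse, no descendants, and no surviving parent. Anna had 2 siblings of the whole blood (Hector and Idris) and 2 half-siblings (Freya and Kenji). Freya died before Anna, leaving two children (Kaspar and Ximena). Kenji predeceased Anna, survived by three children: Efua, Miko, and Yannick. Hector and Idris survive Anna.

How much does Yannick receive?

The entire 1,836,000 passes to the siblings and their issue.
Counting each half-blood sibling's line as half a unit, there are 3 units in 1,836,000, so one unit is 612,000. Whole-blood lines (Hector and Idris) take 612,000 each; half-blood lines (Freya and Kenji) take 306,000 each.
Freya's share (306,000) is divided into 2 shares of 153,000: Kaspar and Ximena each take 153,000.
Kenji's share (306,000) is divided into 3 shares of 102,000: Efua, Miko, and Yannick each take 102,000.

Yannick receives 102,000.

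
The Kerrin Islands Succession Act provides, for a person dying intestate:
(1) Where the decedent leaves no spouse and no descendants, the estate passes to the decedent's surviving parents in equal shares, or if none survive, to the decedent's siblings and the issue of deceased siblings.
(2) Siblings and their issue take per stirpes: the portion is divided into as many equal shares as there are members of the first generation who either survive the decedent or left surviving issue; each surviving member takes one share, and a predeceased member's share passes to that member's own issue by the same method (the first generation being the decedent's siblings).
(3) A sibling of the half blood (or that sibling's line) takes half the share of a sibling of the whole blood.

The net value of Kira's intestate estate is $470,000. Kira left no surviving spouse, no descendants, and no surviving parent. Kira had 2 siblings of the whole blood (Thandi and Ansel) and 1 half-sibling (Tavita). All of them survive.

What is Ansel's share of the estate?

The entire $470,000 passes to the siblings and their issue.
Counting each half-blood sibling's line as half a unit, there are 5/2 units in $470,000, so one unit is $188,000. Whole-blood lines (Thandi and Ansel) take $188,000 each; half-blood lines (Tavita) take $94,000 each.

Ansel receives $188,000.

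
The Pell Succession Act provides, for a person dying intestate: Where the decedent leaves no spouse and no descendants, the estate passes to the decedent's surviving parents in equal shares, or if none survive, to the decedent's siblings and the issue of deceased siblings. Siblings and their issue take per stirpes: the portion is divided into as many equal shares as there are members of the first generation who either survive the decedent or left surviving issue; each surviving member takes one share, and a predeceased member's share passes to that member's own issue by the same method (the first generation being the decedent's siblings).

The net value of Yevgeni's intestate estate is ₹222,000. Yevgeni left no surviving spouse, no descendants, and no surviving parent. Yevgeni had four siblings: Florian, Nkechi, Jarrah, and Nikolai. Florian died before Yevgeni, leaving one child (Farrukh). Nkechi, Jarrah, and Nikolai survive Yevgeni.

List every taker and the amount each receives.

The entire ₹222,000 passes to the siblings and their issue.
That amount (₹222,000) is divided into 4 shares of ₹55,500: Nkechi, Jarrah, and Nikolai each take ₹55,500; Florian's ₹55,500 share passes to Florian's issue.
Florian's share (₹55,500) passes entirely to Farrukh.

Farrukh: ₹55,500; Nkechi: ₹55,500; Jarrah: ₹55,500; Nikolai: ₹55,500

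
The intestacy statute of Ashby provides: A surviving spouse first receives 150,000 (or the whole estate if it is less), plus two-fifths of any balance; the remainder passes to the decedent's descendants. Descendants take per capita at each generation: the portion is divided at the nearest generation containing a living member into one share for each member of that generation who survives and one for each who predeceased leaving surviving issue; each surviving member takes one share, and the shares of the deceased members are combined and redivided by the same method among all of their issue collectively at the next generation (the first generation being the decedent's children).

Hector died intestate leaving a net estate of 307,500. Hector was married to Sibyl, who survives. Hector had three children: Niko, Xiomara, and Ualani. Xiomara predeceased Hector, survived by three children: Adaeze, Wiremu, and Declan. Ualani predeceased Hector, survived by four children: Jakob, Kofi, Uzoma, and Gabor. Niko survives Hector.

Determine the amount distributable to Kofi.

Kofi receives 9,000.

Sibyl first takes 150,000, leaving a balance of 157,500. Sibyl then takes two-fifths of the balance (63,000), for a total of 213,000. The remaining 94,500 passes to the descendants.
The descendants' portion (94,500) is divided at the children's generation into 3 shares of 31,500. Niko takes 31,500. The 2 shares of the deceased (Xiomara and Ualani) are combined into a pool of 63,000.
That pool (63,000) is divided at the grandchildren's generation equally among Adaeze, Wiremu, Declan, Jakob, Kofi, Uzoma, and Gabor: 9,000 each.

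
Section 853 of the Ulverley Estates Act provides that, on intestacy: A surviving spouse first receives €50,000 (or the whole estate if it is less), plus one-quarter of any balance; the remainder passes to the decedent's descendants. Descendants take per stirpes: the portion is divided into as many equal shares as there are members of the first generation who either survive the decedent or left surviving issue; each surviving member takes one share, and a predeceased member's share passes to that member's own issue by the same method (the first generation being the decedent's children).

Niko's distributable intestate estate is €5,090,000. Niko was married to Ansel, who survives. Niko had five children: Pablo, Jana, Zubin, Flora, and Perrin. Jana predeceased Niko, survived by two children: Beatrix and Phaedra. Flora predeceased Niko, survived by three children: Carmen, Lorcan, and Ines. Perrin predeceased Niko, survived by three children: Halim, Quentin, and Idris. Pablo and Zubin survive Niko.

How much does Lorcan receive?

Lorcan receives €252,000.

Ansel first takes €50,000, leaving a balance of €5,040,000. Ansel then takes one-quarter of the balance (€1,260,000), for a total of €1,310,000. The remaining €3,780,000 passes to the descendants.
The descendants' portion (€3,780,000) is divided into 5 shares of €756,000: Pablo and Zubin each take €756,000; Jana's €756,000 share passes to Jana's issue; Flora's €756,000 share passes to Flora's issue; Perrin's €756,000 share passes to Perrin's issue.
Jana's share (€756,000) is divided into 2 shares of €378,000: Beatrix and Phaedra each take €378,000.
Flora's share (€756,000) is divided into 3 shares of €252,000: Carmen, Lorcan, and Ines each take €252,000.
Perrin's share (€756,000) is divided into 3 shares of €252,000: Halim, Quentin, and Idris each take €252,000.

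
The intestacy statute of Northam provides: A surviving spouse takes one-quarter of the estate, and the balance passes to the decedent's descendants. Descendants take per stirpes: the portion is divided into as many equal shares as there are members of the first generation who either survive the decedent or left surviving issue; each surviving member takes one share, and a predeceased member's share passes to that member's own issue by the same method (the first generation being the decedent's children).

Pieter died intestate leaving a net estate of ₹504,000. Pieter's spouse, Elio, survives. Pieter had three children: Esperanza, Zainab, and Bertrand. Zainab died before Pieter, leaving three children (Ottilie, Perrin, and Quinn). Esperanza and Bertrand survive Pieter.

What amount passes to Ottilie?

Ottilie receives ₹42,000.

Elio takes one-quarter of ₹504,000 = ₹126,000. The remaining ₹378,000 passes to the descendants.
The descendants' portion (₹378,000) is divided into 3 shares of ₹126,000: Esperanza and Bertrand each take ₹126,000; Zainab's ₹126,000 share passes to Zainab's issue.
Zainab's share (₹126,000) is divided into 3 shares of ₹42,000: Ottilie, Perrin, and Quinn each take ₹42,000.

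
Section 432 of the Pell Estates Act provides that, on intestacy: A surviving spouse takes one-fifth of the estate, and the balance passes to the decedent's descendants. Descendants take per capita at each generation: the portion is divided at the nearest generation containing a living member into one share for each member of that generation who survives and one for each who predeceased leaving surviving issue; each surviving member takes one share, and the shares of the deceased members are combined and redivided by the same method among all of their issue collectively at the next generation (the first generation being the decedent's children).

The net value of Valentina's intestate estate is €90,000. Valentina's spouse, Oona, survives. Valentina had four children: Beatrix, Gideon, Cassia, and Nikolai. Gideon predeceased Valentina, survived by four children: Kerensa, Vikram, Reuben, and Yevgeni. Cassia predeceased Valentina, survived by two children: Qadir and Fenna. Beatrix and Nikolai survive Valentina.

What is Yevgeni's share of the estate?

Yevgeni receives €6,000.

Oona takes one-fifth of €90,000 = €18,000. The remaining €72,000 passes to the descendants.
The descendants' portion (€72,000) is divided at the children's generation into 4 shares of €18,000. Beatrix and Nikolai each take €18,000. The 2 shares of the deceased (Gideon and Cassia) are combined into a pool of €36,000.
That pool (€36,000) is divided at the grandchildren's generation equally among Kerensa, Vikram, Reuben, Yevgeni, Qadir, and Fenna: €6,000 each.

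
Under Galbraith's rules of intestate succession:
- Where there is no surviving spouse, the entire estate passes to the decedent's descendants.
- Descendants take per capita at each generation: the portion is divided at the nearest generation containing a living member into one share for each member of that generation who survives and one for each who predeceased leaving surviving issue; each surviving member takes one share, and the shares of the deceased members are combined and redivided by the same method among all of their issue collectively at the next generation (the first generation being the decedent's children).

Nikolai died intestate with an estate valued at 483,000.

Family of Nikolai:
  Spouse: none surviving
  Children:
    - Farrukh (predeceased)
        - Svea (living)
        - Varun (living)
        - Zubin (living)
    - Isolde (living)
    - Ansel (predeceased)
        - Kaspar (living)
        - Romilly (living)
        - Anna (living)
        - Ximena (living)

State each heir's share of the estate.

The entire 483,000 passes to the descendants.
That amount (483,000) is divided at the children's generation into 3 shares of 161,000. Isolde takes 161,000. The 2 shares of the deceased (Farrukh and Ansel) are combined into a pool of 322,000.
That pool (322,000) is divided at the grandchildren's generation equally among Svea, Varun, Zubin, Kaspar, Romilly, Anna, and Ximena: 46,000 each.

Svea: 46,000; Varun: 46,000; Zubin: 46,000; Isolde: 161,000; Kaspar: 46,000; Romilly: 46,000; Anna: 46,000; Ximena: 46,000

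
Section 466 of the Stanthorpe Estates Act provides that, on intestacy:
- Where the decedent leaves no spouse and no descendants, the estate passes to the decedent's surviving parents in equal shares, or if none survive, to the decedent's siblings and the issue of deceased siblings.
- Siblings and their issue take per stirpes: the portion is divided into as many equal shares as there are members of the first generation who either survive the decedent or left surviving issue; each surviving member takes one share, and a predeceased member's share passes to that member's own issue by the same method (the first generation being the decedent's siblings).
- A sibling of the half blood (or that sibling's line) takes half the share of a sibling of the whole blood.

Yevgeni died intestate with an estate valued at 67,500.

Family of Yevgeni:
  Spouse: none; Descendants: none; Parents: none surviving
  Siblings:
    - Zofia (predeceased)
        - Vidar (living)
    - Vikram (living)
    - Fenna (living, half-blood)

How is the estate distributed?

Vidar: 27,000; Vikram: 27,000; Fenna: 13,500

The entire 67,500 passes to the siblings and their issue.
Counting each half-blood sibling's line as half a unit, there are 5/2 units in 67,500, so one unit is 27,000. Whole-blood lines (Zofia and Vikram) take 27,000 each; half-blood lines (Fenna) take 13,500 each.
Zofia's share (27,000) passes entirely to Vidar.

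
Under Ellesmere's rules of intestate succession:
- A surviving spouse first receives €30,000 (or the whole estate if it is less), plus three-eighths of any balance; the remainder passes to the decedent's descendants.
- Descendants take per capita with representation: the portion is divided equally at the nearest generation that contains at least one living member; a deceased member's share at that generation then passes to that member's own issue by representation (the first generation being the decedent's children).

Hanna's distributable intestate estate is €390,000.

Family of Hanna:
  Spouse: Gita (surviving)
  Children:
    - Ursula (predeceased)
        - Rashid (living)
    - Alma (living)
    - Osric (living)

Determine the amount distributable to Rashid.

Gita first takes €30,000, leaving a balance of €360,000. Gita then takes three-eighths of the balance (€135,000), for a total of €165,000. The remaining €225,000 passes to the descendants.
The descendants' portion (€225,000) is divided into 3 shares of €75,000: Alma and Osric each take €75,000; Ursula's €75,000 share passes to Ursula's issue.
Ursula's share (€75,000) passes entirely to Rashid.

Rashid receives €75,000.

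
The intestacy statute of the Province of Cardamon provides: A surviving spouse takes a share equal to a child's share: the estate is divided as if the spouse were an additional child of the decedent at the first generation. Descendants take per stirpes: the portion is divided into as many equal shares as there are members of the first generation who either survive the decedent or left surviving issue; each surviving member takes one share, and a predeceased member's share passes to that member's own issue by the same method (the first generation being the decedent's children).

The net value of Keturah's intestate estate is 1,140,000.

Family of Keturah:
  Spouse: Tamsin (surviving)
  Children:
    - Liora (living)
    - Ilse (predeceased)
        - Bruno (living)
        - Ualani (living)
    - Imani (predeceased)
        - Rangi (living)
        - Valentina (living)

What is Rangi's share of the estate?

Rangi receives 142,500.

The spouse counts as an additional share at the children's level, so there are 4 primary shares of 285,000. Tamsin takes one such share (285,000).
The children's combined portion (855,000) is divided into 3 shares of 285,000: Liora takes 285,000; Ilse's 285,000 share passes to Ilse's issue; Imani's 285,000 share passes to Imani's issue.
Ilse's share (285,000) is divided into 2 shares of 142,500: Bruno and Ualani each take 142,500.
Imani's share (285,000) is divided into 2 shares of 142,500: Rangi and Valentina each take 142,500.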